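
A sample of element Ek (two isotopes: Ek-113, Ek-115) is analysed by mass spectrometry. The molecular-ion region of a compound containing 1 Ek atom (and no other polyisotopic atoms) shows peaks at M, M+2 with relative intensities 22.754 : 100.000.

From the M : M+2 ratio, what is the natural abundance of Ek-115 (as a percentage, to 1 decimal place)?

If p is the fraction of Ek that is Ek-113, then I(M+2)/I(M) = [C(1,1)·p^0·(1−p)] / p^1 = 1·(1−p)/p = 100.000/22.754 = 4.3948
(1−p)/p = 4.3948/1 = 4.3948  ⇒  p = 1/(1 + 4.3948) = 0.1854
Ek-113: 18.5%, Ek-115: 81.5%.

81.5%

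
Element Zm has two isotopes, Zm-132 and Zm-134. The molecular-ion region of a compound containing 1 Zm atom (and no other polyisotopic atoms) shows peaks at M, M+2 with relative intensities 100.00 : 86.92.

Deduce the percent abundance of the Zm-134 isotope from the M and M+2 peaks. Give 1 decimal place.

46.5%

Write p for the Zm-132 fraction. I(M+2)/I(M) = [C(1,1)·p^0·(1−p)] / p^1 = 1·(1−p)/p = 86.92/100.00 = 0.8692
(1−p)/p = 0.8692/1 = 0.8692  ⇒  p = 1/(1 + 0.8692) = 0.5350
Zm-132: 53.5%, Zm-134: 46.5%.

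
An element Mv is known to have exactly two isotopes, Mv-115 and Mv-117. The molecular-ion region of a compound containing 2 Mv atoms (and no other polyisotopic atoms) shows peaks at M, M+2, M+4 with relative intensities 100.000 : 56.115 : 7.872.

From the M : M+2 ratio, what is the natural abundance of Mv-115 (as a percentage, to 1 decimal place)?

78.1%

If p is the fraction of Mv that is Mv-115, then I(M+2)/I(M) = [C(2,1)·p^1·(1−p)] / p^2 = 2·(1−p)/p = 56.115/100.000 = 0.5612
(1−p)/p = 0.5612/2 = 0.2806  ⇒  p = 1/(1 + 0.2806) = 0.7809
Mv-115: 78.1%, Mv-117: 21.9%.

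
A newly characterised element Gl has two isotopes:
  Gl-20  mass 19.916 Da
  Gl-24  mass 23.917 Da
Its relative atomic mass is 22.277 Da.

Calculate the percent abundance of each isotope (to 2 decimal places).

Gl-20: 40.99%, Gl-24: 59.01%

Writing the weighted mean with unknown fraction x of Gl-20:
19.916·x + 23.917·(1 − x) = 22.277
(19.916 − 23.917)·x = 22.277 − 23.917
x = -1.640 / -4.001 = 0.40990 → 40.99% Gl-20, 59.01% Gl-24.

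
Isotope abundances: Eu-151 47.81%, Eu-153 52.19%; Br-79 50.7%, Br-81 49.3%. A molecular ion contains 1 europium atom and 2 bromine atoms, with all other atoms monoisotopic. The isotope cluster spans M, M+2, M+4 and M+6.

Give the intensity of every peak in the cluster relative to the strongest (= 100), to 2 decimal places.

32.59 : 98.95 : 100.00 : 33.64

Europium pattern (n=1): 0.4781 : 0.5219
Bromine pattern (n=2): 0.257049 : 0.499902 : 0.243049
Convolve the two distributions (both contribute in 2-u steps):
  M: 0.4781×0.257049 = 0.122895
  M+2: 0.4781×0.499902 + 0.5219×0.257049 = 0.373157
  M+4: 0.4781×0.243049 + 0.5219×0.499902 = 0.377101
  M+6: 0.5219×0.243049 = 0.126847
Scale to base peak (0.377101) = 100: 32.59 : 98.95 : 100.00 : 33.64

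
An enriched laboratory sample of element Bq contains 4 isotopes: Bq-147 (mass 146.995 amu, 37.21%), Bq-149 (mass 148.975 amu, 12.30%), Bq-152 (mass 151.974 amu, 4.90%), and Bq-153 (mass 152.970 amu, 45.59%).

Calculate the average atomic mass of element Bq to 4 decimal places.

Ar = Σ fᵢ·mᵢ = 0.3721 × 146.995 + 0.1230 × 148.975 + 0.0490 × 151.974 + 0.4559 × 152.970
= 54.69684 + 18.32393 + 7.44673 + 69.73902 = 150.20652 amu

150.2065 amu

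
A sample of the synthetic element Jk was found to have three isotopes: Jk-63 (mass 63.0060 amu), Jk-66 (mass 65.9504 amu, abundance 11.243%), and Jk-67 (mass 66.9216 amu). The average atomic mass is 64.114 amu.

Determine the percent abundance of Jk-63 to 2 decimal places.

68.91%

The remaining 88.757% is split between Jk-63 (fraction x) and Jk-67 (fraction 0.88757 − x).
Substituting: 63.0060x + 66.9216(0.88757 − x) = 56.699196528
(63.0060 − 66.9216)x = -2.698407984  ⇒  x = 0.68914, y = 0.19843
Jk-63: 68.91%, Jk-67: 19.84%.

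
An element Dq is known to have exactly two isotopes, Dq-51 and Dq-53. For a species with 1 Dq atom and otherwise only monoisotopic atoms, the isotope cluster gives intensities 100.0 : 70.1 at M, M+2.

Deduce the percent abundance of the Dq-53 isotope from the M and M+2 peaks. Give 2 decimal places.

41.21%

Let p = fractional abundance of Dq-51. I(M+2)/I(M) = [C(1,1)·p^0·(1−p)] / p^1 = 1·(1−p)/p = 70.1/100.0 = 0.7010
(1−p)/p = 0.7010/1 = 0.7010  ⇒  p = 1/(1 + 0.7010) = 0.5879
Dq-51: 58.79%, Dq-53: 41.21%.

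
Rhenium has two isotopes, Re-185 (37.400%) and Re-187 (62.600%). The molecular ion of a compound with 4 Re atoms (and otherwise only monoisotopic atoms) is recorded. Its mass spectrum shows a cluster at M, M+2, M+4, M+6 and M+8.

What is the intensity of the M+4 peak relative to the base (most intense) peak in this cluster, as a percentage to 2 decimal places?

89.62%

(0.37400 + 0.62600)^4 gives M 0.0196, M+2 0.1310, M+4 0.3289, M+6 0.3670, M+8 0.1536; the largest is M+6.
P(M+6) = C(4,3) × 0.37400^1 × 0.62600^3 = 4 × 0.3740 × 0.24531438 = 0.366990 (base)
P(M+4) = C(4,2) × 0.37400^2 × 0.62600^2 = 6 × 0.139876 × 0.391876 = 0.328884
Relative intensity = 0.328884 / 0.366990 × 100 = 89.62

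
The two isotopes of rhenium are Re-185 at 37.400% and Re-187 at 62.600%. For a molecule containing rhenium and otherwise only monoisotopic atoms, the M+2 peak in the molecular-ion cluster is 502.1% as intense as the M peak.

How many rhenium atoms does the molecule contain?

3

The M+2/M ratio from n Re atoms is n · q/p = n · 0.62600/0.37400.
n = 5.021 × 0.37400/0.62600 = 3.00 ≈ 3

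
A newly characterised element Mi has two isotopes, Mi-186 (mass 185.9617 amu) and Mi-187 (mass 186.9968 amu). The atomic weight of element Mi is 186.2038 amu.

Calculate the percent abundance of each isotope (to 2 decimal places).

Writing the weighted mean with unknown fraction x of Mi-186:
185.9617·x + 186.9968·(1 − x) = 186.2038
(185.9617 − 186.9968)·x = 186.2038 − 186.9968
x = -0.7930 / -1.0351 = 0.76611 → 76.61% Mi-186, 23.39% Mi-187.

Mi-186: 76.61%, Mi-187: 23.39%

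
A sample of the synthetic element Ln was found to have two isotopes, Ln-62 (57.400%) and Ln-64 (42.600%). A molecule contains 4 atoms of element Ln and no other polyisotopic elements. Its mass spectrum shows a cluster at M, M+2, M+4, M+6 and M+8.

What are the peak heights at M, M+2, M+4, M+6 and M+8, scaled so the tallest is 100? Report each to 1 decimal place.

Each Ln atom is independently Ln-62 (p = 0.57400) or Ln-64 (q = 0.42600); the cluster is the binomial expansion (p + q)^4.
P(M) = 0.57400^4 = 0.108554
P(M+2) = 4 × 0.57400^3 × 0.42600^1 = 0.322259
P(M+4) = 6 × 0.57400^2 × 0.42600^2 = 0.358752
P(M+6) = 4 × 0.57400^1 × 0.42600^3 = 0.177501
P(M+8) = 0.42600^4 = 0.032934
The M+4 peak is largest (0.358752); scaling to 100 gives 30.3 : 89.8 : 100.0 : 49.5 : 9.2.

30.3 : 89.8 : 100.0 : 49.5 : 9.2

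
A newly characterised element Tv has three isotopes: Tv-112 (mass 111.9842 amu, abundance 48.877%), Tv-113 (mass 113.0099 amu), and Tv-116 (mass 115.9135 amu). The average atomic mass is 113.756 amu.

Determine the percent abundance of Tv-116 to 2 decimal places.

Let x and y be the fractions of Tv-113 and Tv-116. Then x + y = 1 − 0.48877 = 0.51123 and 113.0099x + 115.9135y = 113.756 − 0.48877×111.9842 = 59.021482566.
Substituting: 113.0099x + 115.9135(0.51123 − x) = 59.021482566
(113.0099 − 115.9135)x = -0.236976039  ⇒  x = 0.08161, y = 0.42962
Tv-113: 8.16%, Tv-116: 42.96%.

42.96%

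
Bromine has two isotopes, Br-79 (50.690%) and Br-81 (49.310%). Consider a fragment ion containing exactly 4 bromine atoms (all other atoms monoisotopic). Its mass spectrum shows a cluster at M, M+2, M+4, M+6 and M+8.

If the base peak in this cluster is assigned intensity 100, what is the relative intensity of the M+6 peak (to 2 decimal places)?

Term probabilities: M 0.0660, M+2 0.2569, M+4 0.3749, M+6 0.2431, M+8 0.0591. Base peak = M+4.
P(M+4) = C(4,2) × 0.50690^2 × 0.49310^2 = 6 × 0.25694761 × 0.24314761 = 0.374857 (base)
P(M+6) = C(4,3) × 0.50690^1 × 0.49310^3 = 4 × 0.5069 × 0.11989609 = 0.243101
Relative intensity = 0.243101 / 0.374857 × 100 = 64.85

64.85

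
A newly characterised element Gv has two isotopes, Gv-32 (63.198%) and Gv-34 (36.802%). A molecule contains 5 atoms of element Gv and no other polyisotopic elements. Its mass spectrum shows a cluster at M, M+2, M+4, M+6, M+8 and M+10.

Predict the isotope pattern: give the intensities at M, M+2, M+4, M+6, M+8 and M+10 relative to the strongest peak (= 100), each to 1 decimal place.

The 5 Gv atoms are independent, so intensities follow the terms of (0.63198 + 0.36802)^5.
P(M) = 0.63198^5 = 0.100813
P(M+2) = 5 × 0.63198^4 × 0.36802^1 = 0.293532
P(M+4) = 10 × 0.63198^3 × 0.36802^2 = 0.341864
P(M+6) = 10 × 0.63198^2 × 0.36802^3 = 0.199077
P(M+8) = 5 × 0.63198^1 × 0.36802^4 = 0.057964
P(M+10) = 0.36802^5 = 0.006751
The M+4 peak is largest (0.341864); scaling to 100 gives 29.5 : 85.9 : 100.0 : 58.2 : 17.0 : 2.0.

29.5 : 85.9 : 100.0 : 58.2 : 17.0 : 2.0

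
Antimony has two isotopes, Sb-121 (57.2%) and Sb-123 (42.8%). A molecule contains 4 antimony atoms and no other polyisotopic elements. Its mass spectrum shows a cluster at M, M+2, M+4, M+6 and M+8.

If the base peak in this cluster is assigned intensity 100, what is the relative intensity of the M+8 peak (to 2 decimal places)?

9.33

Term probabilities: M 0.1070, M+2 0.3204, M+4 0.3596, M+6 0.1794, M+8 0.0336. Base peak = M+4.
P(M+4) = C(4,2) × 0.572^2 × 0.428^2 = 6 × 0.327184 × 0.183184 = 0.359609 (base)
P(M+8) = C(4,4) × 0.572^0 × 0.428^4 = 1 × 1.0000 × 0.03355638 = 0.033556
Relative intensity = 0.033556 / 0.359609 × 100 = 9.33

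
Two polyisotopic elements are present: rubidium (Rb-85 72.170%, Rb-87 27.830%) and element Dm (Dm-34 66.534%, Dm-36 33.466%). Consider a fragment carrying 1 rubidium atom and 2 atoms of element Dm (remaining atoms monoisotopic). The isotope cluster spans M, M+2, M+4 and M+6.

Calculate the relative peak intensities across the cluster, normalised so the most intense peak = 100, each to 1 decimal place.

Rubidium pattern (n=1): 0.7217 : 0.2783
Element Dm pattern (n=2): 0.44267732 : 0.44532537 : 0.11199732
Convolve the two distributions (both contribute in 2-u steps):
  M: 0.7217×0.44267732 = 0.319480
  M+2: 0.7217×0.44532537 + 0.2783×0.44267732 = 0.444588
  M+4: 0.7217×0.11199732 + 0.2783×0.44532537 = 0.204763
  M+6: 0.2783×0.11199732 = 0.031169
Scale to base peak (0.444588) = 100: 71.9 : 100.0 : 46.1 : 7.0

71.9 : 100.0 : 46.1 : 7.0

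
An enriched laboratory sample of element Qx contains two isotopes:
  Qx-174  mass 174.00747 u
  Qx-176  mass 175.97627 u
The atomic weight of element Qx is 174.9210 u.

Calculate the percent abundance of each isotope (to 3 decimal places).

Qx-174: 53.600%, Qx-176: 46.400%

With x = fraction of Qx-174 (so Qx-176 is 1 − x):
174.00747·x + 175.97627·(1 − x) = 174.9210
(174.00747 − 175.97627)·x = 174.9210 − 175.97627
x = -1.05527 / -1.96880 = 0.53600 → 53.600% Qx-174, 46.400% Qx-176.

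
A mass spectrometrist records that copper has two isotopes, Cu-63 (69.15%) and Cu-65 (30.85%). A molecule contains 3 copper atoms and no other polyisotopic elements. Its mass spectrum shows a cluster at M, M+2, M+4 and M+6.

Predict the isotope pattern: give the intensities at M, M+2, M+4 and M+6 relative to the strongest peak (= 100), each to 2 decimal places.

74.72 : 100.00 : 44.61 : 6.63

Expanding (0.6915 + 0.3085)^3:
P(M) = 0.6915^3 = 0.330656
P(M+2) = 3 × 0.6915^2 × 0.3085^1 = 0.442548
P(M+4) = 3 × 0.6915^1 × 0.3085^2 = 0.197435
P(M+6) = 0.3085^3 = 0.029361
The M+2 peak is largest (0.442548); scaling to 100 gives 74.72 : 100.00 : 44.61 : 6.63.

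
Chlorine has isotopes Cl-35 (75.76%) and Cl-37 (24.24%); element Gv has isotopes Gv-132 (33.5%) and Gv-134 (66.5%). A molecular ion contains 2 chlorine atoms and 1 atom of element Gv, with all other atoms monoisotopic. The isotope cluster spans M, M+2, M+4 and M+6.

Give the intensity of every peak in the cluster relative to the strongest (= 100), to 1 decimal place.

38.1 : 100.0 : 52.3 : 7.7

Chlorine pattern (n=2): 0.57395776 : 0.36728448 : 0.05875776
Element Gv pattern (n=1): 0.3350 : 0.6650
Convolve the two distributions (both contribute in 2-u steps):
  M: 0.57395776×0.3350 = 0.192276
  M+2: 0.57395776×0.6650 + 0.36728448×0.3350 = 0.504722
  M+4: 0.36728448×0.6650 + 0.05875776×0.3350 = 0.263928
  M+6: 0.05875776×0.6650 = 0.039074
Scale to base peak (0.504722) = 100: 38.1 : 100.0 : 52.3 : 7.7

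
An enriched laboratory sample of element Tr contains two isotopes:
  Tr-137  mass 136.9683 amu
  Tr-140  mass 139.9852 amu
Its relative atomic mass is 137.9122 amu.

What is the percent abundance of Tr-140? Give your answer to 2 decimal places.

31.29%

Let x be the fractional abundance of Tr-137; then Tr-140 has abundance 1 − x.
136.9683·x + 139.9852·(1 − x) = 137.9122
(136.9683 − 139.9852)·x = 137.9122 − 139.9852
x = -2.0730 / -3.0169 = 0.68713 → 68.71% Tr-137, 31.29% Tr-140.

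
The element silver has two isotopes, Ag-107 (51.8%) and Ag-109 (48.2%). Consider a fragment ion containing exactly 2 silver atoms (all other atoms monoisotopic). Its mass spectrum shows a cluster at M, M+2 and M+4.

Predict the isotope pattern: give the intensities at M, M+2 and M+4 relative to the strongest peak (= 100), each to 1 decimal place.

Expanding (0.518 + 0.482)^2:
P(M) = 0.518^2 = 0.268324
P(M+2) = 2 × 0.518^1 × 0.482^1 = 0.499352
P(M+4) = 0.482^2 = 0.232324
The M+2 peak is largest (0.499352); scaling to 100 gives 53.7 : 100.0 : 46.5.

53.7 : 100.0 : 46.5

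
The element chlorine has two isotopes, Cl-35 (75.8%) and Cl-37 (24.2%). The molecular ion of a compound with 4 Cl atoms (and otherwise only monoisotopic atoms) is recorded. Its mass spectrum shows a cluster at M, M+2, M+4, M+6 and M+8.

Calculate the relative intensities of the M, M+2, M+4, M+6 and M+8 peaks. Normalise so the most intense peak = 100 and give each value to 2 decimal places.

78.31 : 100.00 : 47.89 : 10.19 : 0.81

Each Cl atom is independently Cl-35 (p = 0.758) or Cl-37 (q = 0.242); the cluster is the binomial expansion (p + q)^4.
P(M) = 0.758^4 = 0.330124
P(M+2) = 4 × 0.758^3 × 0.242^1 = 0.421583
P(M+4) = 6 × 0.758^2 × 0.242^2 = 0.201893
P(M+6) = 4 × 0.758^1 × 0.242^3 = 0.042971
P(M+8) = 0.242^4 = 0.003430
The M+2 peak is largest (0.421583); scaling to 100 gives 78.31 : 100.00 : 47.89 : 10.19 : 0.81.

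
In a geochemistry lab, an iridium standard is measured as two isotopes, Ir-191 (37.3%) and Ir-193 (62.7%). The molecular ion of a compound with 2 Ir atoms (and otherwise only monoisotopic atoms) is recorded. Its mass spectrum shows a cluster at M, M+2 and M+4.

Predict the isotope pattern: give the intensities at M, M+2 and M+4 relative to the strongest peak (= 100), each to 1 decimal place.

29.7 : 100.0 : 84.0

The 2 Ir atoms are independent, so intensities follow the terms of (0.373 + 0.627)^2.
P(M) = 0.373^2 = 0.139129
P(M+2) = 2 × 0.373^1 × 0.627^1 = 0.467742
P(M+4) = 0.627^2 = 0.393129
The M+2 peak is largest (0.467742); scaling to 100 gives 29.7 : 100.0 : 84.0.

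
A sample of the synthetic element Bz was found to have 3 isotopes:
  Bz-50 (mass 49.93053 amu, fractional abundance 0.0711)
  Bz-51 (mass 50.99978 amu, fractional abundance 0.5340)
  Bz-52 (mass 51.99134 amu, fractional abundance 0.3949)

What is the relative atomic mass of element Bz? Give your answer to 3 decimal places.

51.315 amu

The abundance-weighted mean is 0.0711 × 49.93053 + 0.5340 × 50.99978 + 0.3949 × 51.99134
= 3.550061 + 27.233883 + 20.531380 = 51.315324 amu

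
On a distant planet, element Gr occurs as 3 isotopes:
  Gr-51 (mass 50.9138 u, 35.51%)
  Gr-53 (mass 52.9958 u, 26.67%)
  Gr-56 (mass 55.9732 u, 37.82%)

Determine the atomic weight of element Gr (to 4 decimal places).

53.3825 u

The abundance-weighted mean is 0.3551 × 50.9138 + 0.2667 × 52.9958 + 0.3782 × 55.9732
= 18.07949 + 14.13398 + 21.16906 = 53.38253 u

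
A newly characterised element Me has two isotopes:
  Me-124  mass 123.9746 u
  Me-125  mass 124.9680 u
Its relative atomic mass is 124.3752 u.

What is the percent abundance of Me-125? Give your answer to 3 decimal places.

40.326%

With x = fraction of Me-124 (so Me-125 is 1 − x):
123.9746·x + 124.9680·(1 − x) = 124.3752
(123.9746 − 124.9680)·x = 124.3752 − 124.9680
x = -0.5928 / -0.9934 = 0.59674 → 59.674% Me-124, 40.326% Me-125.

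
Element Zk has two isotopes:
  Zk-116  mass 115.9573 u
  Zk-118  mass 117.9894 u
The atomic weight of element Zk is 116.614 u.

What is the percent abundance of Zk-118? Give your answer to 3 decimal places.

With x = fraction of Zk-116 (so Zk-118 is 1 − x):
115.9573·x + 117.9894·(1 − x) = 116.614
(115.9573 − 117.9894)·x = 116.614 − 117.9894
x = -1.3754 / -2.0321 = 0.67684 → 67.684% Zk-116, 32.316% Zk-118.

32.316%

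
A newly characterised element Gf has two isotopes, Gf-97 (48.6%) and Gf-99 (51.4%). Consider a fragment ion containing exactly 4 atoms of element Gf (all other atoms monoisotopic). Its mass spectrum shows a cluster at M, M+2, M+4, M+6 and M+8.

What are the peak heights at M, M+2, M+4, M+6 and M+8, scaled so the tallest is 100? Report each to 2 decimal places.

Each Gf atom is independently Gf-97 (p = 0.486) or Gf-99 (q = 0.514); the cluster is the binomial expansion (p + q)^4.
P(M) = 0.486^4 = 0.055789
P(M+2) = 4 × 0.486^3 × 0.514^1 = 0.236011
P(M+4) = 6 × 0.486^2 × 0.514^2 = 0.374412
P(M+6) = 4 × 0.486^1 × 0.514^3 = 0.263989
P(M+8) = 0.514^4 = 0.069800
The M+4 peak is largest (0.374412); scaling to 100 gives 14.90 : 63.04 : 100.00 : 70.51 : 18.64.

14.90 : 63.04 : 100.00 : 70.51 : 18.64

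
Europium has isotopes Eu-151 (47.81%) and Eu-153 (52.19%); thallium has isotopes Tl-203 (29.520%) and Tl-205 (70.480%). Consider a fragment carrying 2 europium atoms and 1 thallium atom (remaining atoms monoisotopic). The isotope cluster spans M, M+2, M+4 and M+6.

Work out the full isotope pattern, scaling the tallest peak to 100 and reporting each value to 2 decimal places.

15.61 : 71.37 : 100.00 : 44.42

Europium pattern (n=2): 0.22857961 : 0.49904078 : 0.27237961
Thallium pattern (n=1): 0.2952 : 0.7048
Convolve the two distributions (both contribute in 2-u steps):
  M: 0.22857961×0.2952 = 0.067477
  M+2: 0.22857961×0.7048 + 0.49904078×0.2952 = 0.308420
  M+4: 0.49904078×0.7048 + 0.27237961×0.2952 = 0.432130
  M+6: 0.27237961×0.7048 = 0.191973
Scale to base peak (0.432130) = 100: 15.61 : 71.37 : 100.00 : 44.42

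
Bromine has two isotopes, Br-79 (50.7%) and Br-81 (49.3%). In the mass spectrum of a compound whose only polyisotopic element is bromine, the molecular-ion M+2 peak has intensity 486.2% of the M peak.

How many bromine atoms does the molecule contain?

For n independent Br atoms, I(M+2)/I(M) = n · (abundance Br-81) / (abundance Br-79) = n · 0.493/0.507.
n = 4.862 × 0.507/0.493 = 5.00 ≈ 5

5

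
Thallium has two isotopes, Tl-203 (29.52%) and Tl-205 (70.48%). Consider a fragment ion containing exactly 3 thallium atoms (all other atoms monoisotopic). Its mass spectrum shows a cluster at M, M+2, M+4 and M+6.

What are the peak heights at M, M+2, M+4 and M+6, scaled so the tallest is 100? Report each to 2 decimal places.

5.85 : 41.88 : 100.00 : 79.58

Each Tl atom is independently Tl-203 (p = 0.2952) or Tl-205 (q = 0.7048); the cluster is the binomial expansion (p + q)^3.
P(M) = 0.2952^3 = 0.025725
P(M+2) = 3 × 0.2952^2 × 0.7048^1 = 0.184255
P(M+4) = 3 × 0.2952^1 × 0.7048^2 = 0.439916
P(M+6) = 0.7048^3 = 0.350104
The M+4 peak is largest (0.439916); scaling to 100 gives 5.85 : 41.88 : 100.00 : 79.58.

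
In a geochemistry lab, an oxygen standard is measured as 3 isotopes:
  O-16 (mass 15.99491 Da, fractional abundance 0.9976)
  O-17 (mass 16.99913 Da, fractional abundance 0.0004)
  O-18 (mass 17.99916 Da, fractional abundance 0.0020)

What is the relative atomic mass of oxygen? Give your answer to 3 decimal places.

15.999 Da

Weight each isotope mass by its fractional abundance: 0.9976 × 15.99491 + 0.0004 × 16.99913 + 0.0020 × 17.99916
= 15.956522 + 0.006800 + 0.035998 = 15.999320 Da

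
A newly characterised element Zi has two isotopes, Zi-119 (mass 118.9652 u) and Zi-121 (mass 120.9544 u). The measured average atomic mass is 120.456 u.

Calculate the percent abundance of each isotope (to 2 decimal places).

Let x be the fractional abundance of Zi-119; then Zi-121 has abundance 1 − x.
118.9652·x + 120.9544·(1 − x) = 120.456
(118.9652 − 120.9544)·x = 120.456 − 120.9544
x = -0.4984 / -1.9892 = 0.25055 → 25.06% Zi-119, 74.94% Zi-121.

Zi-119: 25.06%, Zi-121: 74.94%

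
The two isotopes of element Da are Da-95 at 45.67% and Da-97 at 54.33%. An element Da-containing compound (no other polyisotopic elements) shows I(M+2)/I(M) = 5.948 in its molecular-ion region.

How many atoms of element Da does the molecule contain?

5

The M+2/M ratio from n Da atoms is n · q/p = n · 0.5433/0.4567.
n = 5.948 × 0.4567/0.5433 = 5.00 ≈ 5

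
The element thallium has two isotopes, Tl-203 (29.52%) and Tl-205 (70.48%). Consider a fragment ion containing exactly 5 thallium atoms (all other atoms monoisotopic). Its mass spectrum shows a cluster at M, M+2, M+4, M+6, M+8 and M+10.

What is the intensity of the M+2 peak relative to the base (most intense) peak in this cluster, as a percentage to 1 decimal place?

Term probabilities: M 0.0022, M+2 0.0268, M+4 0.1278, M+6 0.3051, M+8 0.3642, M+10 0.1739. Base peak = M+8.
P(M+8) = C(5,4) × 0.2952^1 × 0.7048^4 = 5 × 0.2952 × 0.24675365 = 0.364208 (base)
P(M+2) = C(5,1) × 0.2952^4 × 0.7048^1 = 5 × 0.00759391 × 0.7048 = 0.026761
Relative intensity = 0.026761 / 0.364208 × 100 = 7.3

7.3%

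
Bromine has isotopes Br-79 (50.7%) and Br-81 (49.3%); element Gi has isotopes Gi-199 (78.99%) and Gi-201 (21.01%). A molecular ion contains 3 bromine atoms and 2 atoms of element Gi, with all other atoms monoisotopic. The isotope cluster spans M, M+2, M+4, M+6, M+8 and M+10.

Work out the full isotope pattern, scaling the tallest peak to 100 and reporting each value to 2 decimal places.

Bromine pattern (n=3): 0.13032384 : 0.38017547 : 0.36967753 : 0.11982316
Element Gi pattern (n=2): 0.62394201 : 0.33191598 : 0.04414201
Convolve the two distributions (both contribute in 2-u steps):
  M: 0.13032384×0.62394201 = 0.081315
  M+2: 0.13032384×0.33191598 + 0.38017547×0.62394201 = 0.280464
  M+4: 0.13032384×0.04414201 + 0.38017547×0.33191598 + 0.36967753×0.62394201 = 0.362596
  M+6: 0.38017547×0.04414201 + 0.36967753×0.33191598 + 0.11982316×0.62394201 = 0.214246
  M+8: 0.36967753×0.04414201 + 0.11982316×0.33191598 = 0.056090
  M+10: 0.11982316×0.04414201 = 0.005289
Scale to base peak (0.362596) = 100: 22.43 : 77.35 : 100.00 : 59.09 : 15.47 : 1.46

22.43 : 77.35 : 100.00 : 59.09 : 15.47 : 1.46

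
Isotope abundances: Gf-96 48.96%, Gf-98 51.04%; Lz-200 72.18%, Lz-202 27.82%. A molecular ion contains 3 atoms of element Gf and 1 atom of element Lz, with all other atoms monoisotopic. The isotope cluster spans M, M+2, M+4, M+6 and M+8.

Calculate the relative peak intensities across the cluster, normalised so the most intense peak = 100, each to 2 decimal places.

22.39 : 78.66 : 100.00 : 53.51 : 9.78

Element Gf pattern (n=3): 0.11736112 : 0.36704113 : 0.38263439 : 0.13296336
Element Lz pattern (n=1): 0.7218 : 0.2782
Convolve the two distributions (both contribute in 2-u steps):
  M: 0.11736112×0.7218 = 0.084711
  M+2: 0.11736112×0.2782 + 0.36704113×0.7218 = 0.297580
  M+4: 0.36704113×0.2782 + 0.38263439×0.7218 = 0.378296
  M+6: 0.38263439×0.2782 + 0.13296336×0.7218 = 0.202422
  M+8: 0.13296336×0.2782 = 0.036990
Scale to base peak (0.378296) = 100: 22.39 : 78.66 : 100.00 : 53.51 : 9.78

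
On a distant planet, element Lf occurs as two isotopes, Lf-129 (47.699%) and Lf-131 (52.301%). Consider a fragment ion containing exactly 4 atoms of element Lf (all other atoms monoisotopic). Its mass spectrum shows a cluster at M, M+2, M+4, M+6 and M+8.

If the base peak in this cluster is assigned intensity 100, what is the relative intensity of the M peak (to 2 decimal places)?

(0.47699 + 0.52301)^4 gives M 0.0518, M+2 0.2270, M+4 0.3734, M+6 0.2730, M+8 0.0748; the largest is M+4.
P(M+4) = C(4,2) × 0.47699^2 × 0.52301^2 = 6 × 0.22751946 × 0.27353946 = 0.373413 (base)
P(M) = C(4,0) × 0.47699^4 × 0.52301^0 = 1 × 0.0517651 × 1.0000 = 0.051765
Relative intensity = 0.051765 / 0.373413 × 100 = 13.86

13.86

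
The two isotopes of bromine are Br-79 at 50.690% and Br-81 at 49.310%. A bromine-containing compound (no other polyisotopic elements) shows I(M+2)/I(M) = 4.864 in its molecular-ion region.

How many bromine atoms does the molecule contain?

For n independent Br atoms, I(M+2)/I(M) = n · (abundance Br-81) / (abundance Br-79) = n · 0.49310/0.50690.
n = 4.864 × 0.50690/0.49310 = 5.00 ≈ 5

5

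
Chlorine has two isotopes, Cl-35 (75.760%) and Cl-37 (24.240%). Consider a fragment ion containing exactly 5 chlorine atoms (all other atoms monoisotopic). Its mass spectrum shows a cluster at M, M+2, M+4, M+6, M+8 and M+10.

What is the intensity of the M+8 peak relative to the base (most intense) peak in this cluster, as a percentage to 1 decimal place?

Binomial terms of (0.75760 + 0.24240)^5: M 0.2496, M+2 0.3993, M+4 0.2555, M+6 0.0817, M+8 0.0131, M+10 0.0008 → M+2 is the base peak.
P(M+2) = C(5,1) × 0.75760^4 × 0.24240^1 = 5 × 0.32942751 × 0.2424 = 0.399266 (base)
P(M+8) = C(5,4) × 0.75760^1 × 0.24240^4 = 5 × 0.7576 × 0.00345247 = 0.013078
Relative intensity = 0.013078 / 0.399266 × 100 = 3.3

3.3%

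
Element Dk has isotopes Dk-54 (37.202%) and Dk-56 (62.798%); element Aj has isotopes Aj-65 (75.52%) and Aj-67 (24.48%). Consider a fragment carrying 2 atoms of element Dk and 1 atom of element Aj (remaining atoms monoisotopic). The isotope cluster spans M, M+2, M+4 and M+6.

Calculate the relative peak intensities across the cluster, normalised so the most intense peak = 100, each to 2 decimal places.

25.36 : 93.82 : 100.00 : 23.42

Element Dk pattern (n=2): 0.13839888 : 0.46724224 : 0.39435888
Element Aj pattern (n=1): 0.7552 : 0.2448
Convolve the two distributions (both contribute in 2-u steps):
  M: 0.13839888×0.7552 = 0.104519
  M+2: 0.13839888×0.2448 + 0.46724224×0.7552 = 0.386741
  M+4: 0.46724224×0.2448 + 0.39435888×0.7552 = 0.412201
  M+6: 0.39435888×0.2448 = 0.096539
Scale to base peak (0.412201) = 100: 25.36 : 93.82 : 100.00 : 23.42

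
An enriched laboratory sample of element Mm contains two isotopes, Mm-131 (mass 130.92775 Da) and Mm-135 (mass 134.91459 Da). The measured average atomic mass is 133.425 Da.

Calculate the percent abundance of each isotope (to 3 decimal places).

Mm-131: 37.363%, Mm-135: 62.637%

Let x be the fractional abundance of Mm-131; then Mm-135 has abundance 1 − x.
130.92775·x + 134.91459·(1 − x) = 133.425
(130.92775 − 134.91459)·x = 133.425 − 134.91459
x = -1.48959 / -3.98684 = 0.37363 → 37.363% Mm-131, 62.637% Mm-135.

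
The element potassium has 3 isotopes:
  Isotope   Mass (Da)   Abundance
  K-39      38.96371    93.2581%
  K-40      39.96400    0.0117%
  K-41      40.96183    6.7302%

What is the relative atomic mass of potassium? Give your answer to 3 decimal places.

Ar = Σ fᵢ·mᵢ = 0.932581 × 38.96371 + 0.000117 × 39.96400 + 0.067302 × 40.96183
= 36.336816 + 0.004676 + 2.756813 = 39.098305 Da

39.098 Da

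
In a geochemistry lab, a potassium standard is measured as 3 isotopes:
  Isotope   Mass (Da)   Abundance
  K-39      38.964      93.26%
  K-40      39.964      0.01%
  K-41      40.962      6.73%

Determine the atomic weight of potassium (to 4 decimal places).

39.0986 Da

Average mass = Σ (abundance × isotope mass) = 0.9326 × 38.964 + 0.0001 × 39.964 + 0.0673 × 40.962
= 36.33783 + 0.00400 + 2.75674 = 39.09857 Da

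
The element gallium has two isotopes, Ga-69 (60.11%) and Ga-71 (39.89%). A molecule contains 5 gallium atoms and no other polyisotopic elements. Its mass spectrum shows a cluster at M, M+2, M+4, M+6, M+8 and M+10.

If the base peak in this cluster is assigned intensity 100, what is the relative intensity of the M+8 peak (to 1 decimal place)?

Term probabilities: M 0.0785, M+2 0.2604, M+4 0.3456, M+6 0.2293, M+8 0.0761, M+10 0.0101. Base peak = M+4.
P(M+4) = C(5,2) × 0.6011^3 × 0.3989^2 = 10 × 0.21719018 × 0.15912121 = 0.345596 (base)
P(M+8) = C(5,4) × 0.6011^1 × 0.3989^4 = 5 × 0.6011 × 0.02531956 = 0.076098
Relative intensity = 0.076098 / 0.345596 × 100 = 22.0

22.0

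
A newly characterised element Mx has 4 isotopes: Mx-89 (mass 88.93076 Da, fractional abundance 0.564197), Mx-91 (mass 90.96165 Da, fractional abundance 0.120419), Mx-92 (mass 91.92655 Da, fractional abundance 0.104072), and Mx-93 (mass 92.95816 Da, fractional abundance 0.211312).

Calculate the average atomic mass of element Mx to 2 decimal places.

Weight each isotope mass by its fractional abundance: 0.564197 × 88.93076 + 0.120419 × 90.96165 + 0.104072 × 91.92655 + 0.211312 × 92.95816
= 50.174468 + 10.953511 + 9.566980 + 19.643175 = 90.338134 Da

90.34 Da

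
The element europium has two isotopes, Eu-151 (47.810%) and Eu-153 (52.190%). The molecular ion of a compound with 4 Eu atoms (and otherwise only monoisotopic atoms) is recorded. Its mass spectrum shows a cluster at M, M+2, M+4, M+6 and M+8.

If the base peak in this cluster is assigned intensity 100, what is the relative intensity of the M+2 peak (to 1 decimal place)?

61.1

(0.47810 + 0.52190)^4 gives M 0.0522, M+2 0.2281, M+4 0.3736, M+6 0.2719, M+8 0.0742; the largest is M+4.
P(M+4) = C(4,2) × 0.47810^2 × 0.52190^2 = 6 × 0.22857961 × 0.27237961 = 0.373563 (base)
P(M+2) = C(4,1) × 0.47810^3 × 0.52190^1 = 4 × 0.10928391 × 0.5219 = 0.228141
Relative intensity = 0.228141 / 0.373563 × 100 = 61.1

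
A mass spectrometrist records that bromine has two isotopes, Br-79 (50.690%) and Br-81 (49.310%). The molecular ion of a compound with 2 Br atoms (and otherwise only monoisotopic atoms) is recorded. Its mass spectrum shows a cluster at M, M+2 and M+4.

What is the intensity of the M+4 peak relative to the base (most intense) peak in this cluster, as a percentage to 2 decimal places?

48.64%

(0.50690 + 0.49310)^2 gives M 0.2569, M+2 0.4999, M+4 0.2431; the largest is M+2.
P(M+2) = C(2,1) × 0.50690^1 × 0.49310^1 = 2 × 0.5069 × 0.4931 = 0.499905 (base)
P(M+4) = C(2,2) × 0.50690^0 × 0.49310^2 = 1 × 1.0000 × 0.24314761 = 0.243148
Relative intensity = 0.243148 / 0.499905 × 100 = 48.64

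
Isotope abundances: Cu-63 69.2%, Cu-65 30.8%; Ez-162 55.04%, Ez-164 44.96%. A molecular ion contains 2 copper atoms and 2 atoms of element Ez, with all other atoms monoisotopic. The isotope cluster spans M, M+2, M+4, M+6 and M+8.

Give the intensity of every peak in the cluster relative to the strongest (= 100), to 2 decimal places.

Copper pattern (n=2): 0.478864 : 0.426272 : 0.094864
Element Ez pattern (n=2): 0.30294016 : 0.49491968 : 0.20214016
Convolve the two distributions (both contribute in 2-u steps):
  M: 0.478864×0.30294016 = 0.145067
  M+2: 0.478864×0.49491968 + 0.426272×0.30294016 = 0.366134
  M+4: 0.478864×0.20214016 + 0.426272×0.49491968 + 0.094864×0.30294016 = 0.336506
  M+6: 0.426272×0.20214016 + 0.094864×0.49491968 = 0.133117
  M+8: 0.094864×0.20214016 = 0.019176
Scale to base peak (0.366134) = 100: 39.62 : 100.00 : 91.91 : 36.36 : 5.24

39.62 : 100.00 : 91.91 : 36.36 : 5.24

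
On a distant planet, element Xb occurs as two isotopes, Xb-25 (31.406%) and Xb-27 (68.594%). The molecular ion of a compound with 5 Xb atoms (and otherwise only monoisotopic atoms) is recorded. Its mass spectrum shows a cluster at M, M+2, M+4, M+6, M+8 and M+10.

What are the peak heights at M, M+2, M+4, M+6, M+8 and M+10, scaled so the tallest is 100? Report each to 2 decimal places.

0.88 : 9.60 : 41.93 : 91.57 : 100.00 : 43.68

Each Xb atom is independently Xb-25 (p = 0.31406) or Xb-27 (q = 0.68594); the cluster is the binomial expansion (p + q)^5.
P(M) = 0.31406^5 = 0.003055
P(M+2) = 5 × 0.31406^4 × 0.68594^1 = 0.033366
P(M+4) = 10 × 0.31406^3 × 0.68594^2 = 0.145751
P(M+6) = 10 × 0.31406^2 × 0.68594^3 = 0.318334
P(M+8) = 5 × 0.31406^1 × 0.68594^4 = 0.347638
P(M+10) = 0.68594^5 = 0.151856
The M+8 peak is largest (0.347638); scaling to 100 gives 0.88 : 9.60 : 41.93 : 91.57 : 100.00 : 43.68.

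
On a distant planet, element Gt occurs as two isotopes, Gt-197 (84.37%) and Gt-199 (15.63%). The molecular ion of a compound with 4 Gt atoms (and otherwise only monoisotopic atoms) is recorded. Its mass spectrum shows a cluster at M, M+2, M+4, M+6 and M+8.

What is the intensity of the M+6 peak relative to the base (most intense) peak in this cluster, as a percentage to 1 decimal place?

2.5%

(0.8437 + 0.1563)^4 gives M 0.5067, M+2 0.3755, M+4 0.1043, M+6 0.0129, M+8 0.0006; the largest is M.
P(M) = C(4,0) × 0.8437^4 × 0.1563^0 = 1 × 0.50670151 × 1.0000 = 0.506702 (base)
P(M+6) = C(4,3) × 0.8437^1 × 0.1563^3 = 4 × 0.8437 × 0.00381836 = 0.012886
Relative intensity = 0.012886 / 0.506702 × 100 = 2.5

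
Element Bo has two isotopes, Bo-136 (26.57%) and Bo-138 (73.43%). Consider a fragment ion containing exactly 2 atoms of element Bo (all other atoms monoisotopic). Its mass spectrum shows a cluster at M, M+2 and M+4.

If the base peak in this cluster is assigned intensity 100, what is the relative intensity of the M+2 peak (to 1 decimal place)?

72.4

(0.2657 + 0.7343)^2 gives M 0.0706, M+2 0.3902, M+4 0.5392; the largest is M+4.
P(M+4) = C(2,2) × 0.2657^0 × 0.7343^2 = 1 × 1.0000 × 0.53919649 = 0.539196 (base)
P(M+2) = C(2,1) × 0.2657^1 × 0.7343^1 = 2 × 0.2657 × 0.7343 = 0.390207
Relative intensity = 0.390207 / 0.539196 × 100 = 72.4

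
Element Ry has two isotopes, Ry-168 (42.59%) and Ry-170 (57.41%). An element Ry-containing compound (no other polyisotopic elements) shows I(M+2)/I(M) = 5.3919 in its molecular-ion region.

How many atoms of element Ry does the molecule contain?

The M+2/M ratio from n Ry atoms is n · q/p = n · 0.5741/0.4259.
n = 5.3919 × 0.4259/0.5741 = 4.00 ≈ 4

4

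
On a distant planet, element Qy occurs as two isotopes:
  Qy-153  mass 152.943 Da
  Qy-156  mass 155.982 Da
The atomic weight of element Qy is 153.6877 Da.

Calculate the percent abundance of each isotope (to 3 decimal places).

Qy-153: 75.495%, Qy-156: 24.505%

With x = fraction of Qy-153 (so Qy-156 is 1 − x):
152.943·x + 155.982·(1 − x) = 153.6877
(152.943 − 155.982)·x = 153.6877 − 155.982
x = -2.2943 / -3.039 = 0.75495 → 75.495% Qy-153, 24.505% Qy-156.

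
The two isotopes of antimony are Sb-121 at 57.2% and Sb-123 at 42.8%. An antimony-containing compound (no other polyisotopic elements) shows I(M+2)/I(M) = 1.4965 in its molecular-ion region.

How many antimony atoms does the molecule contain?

2

With n Sb atoms, P(M+2)/P(M) = C(n,1)·p^(n−1)q / p^n = n·q/p = n · 0.428/0.572.
n = 1.4965 × 0.572/0.428 = 2.00 ≈ 2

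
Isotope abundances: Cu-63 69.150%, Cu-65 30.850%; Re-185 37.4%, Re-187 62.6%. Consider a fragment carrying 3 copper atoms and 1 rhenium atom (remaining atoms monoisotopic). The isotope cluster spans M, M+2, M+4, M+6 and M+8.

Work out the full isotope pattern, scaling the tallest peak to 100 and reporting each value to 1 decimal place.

Copper pattern (n=3): 0.33065611 : 0.44254842 : 0.19743483 : 0.02936064
Rhenium pattern (n=1): 0.3740 : 0.6260
Convolve the two distributions (both contribute in 2-u steps):
  M: 0.33065611×0.3740 = 0.123665
  M+2: 0.33065611×0.6260 + 0.44254842×0.3740 = 0.372504
  M+4: 0.44254842×0.6260 + 0.19743483×0.3740 = 0.350876
  M+6: 0.19743483×0.6260 + 0.02936064×0.3740 = 0.134575
  M+8: 0.02936064×0.6260 = 0.018380
Scale to base peak (0.372504) = 100: 33.2 : 100.0 : 94.2 : 36.1 : 4.9

33.2 : 100.0 : 94.2 : 36.1 : 4.9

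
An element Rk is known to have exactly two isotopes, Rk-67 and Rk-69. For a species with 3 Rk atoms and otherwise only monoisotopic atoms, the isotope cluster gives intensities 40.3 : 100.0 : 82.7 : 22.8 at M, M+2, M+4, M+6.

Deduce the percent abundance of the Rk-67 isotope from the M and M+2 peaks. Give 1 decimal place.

Let p = fractional abundance of Rk-67. I(M+2)/I(M) = [C(3,1)·p^2·(1−p)] / p^3 = 3·(1−p)/p = 100.0/40.3 = 2.4814
(1−p)/p = 2.4814/3 = 0.8271  ⇒  p = 1/(1 + 0.8271) = 0.5473
Rk-67: 54.7%, Rk-69: 45.3%.

54.7%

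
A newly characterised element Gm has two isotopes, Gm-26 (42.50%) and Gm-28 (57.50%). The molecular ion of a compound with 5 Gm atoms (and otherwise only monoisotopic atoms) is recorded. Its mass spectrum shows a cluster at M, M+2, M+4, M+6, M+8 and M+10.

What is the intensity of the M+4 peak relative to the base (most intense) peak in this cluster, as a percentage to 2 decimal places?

Binomial terms of (0.4250 + 0.5750)^5: M 0.0139, M+2 0.0938, M+4 0.2538, M+6 0.3434, M+8 0.2323, M+10 0.0629 → M+6 is the base peak.
P(M+6) = C(5,3) × 0.4250^2 × 0.5750^3 = 10 × 0.180625 × 0.19010937 = 0.343385 (base)
P(M+4) = C(5,2) × 0.4250^3 × 0.5750^2 = 10 × 0.07676562 × 0.330625 = 0.253806
Relative intensity = 0.253806 / 0.343385 × 100 = 73.91

73.91%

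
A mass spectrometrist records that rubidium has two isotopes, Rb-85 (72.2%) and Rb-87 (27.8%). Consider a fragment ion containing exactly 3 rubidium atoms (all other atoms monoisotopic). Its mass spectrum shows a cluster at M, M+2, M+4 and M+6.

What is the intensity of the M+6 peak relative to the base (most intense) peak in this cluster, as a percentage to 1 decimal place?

4.9%

(0.722 + 0.278)^3 gives M 0.3764, M+2 0.4348, M+4 0.1674, M+6 0.0215; the largest is M+2.
P(M+2) = C(3,1) × 0.722^2 × 0.278^1 = 3 × 0.521284 × 0.2780 = 0.434751 (base)
P(M+6) = C(3,3) × 0.722^0 × 0.278^3 = 1 × 1.0000 × 0.02148495 = 0.021485
Relative intensity = 0.021485 / 0.434751 × 100 = 4.9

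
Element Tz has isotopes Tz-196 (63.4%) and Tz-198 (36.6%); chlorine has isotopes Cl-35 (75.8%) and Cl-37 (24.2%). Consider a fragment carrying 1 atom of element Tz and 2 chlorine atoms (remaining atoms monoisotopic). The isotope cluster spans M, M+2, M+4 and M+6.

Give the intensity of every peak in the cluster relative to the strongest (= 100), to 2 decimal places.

82.25 : 100.00 : 38.70 : 4.84

Element Tz pattern (n=1): 0.6340 : 0.3660
Chlorine pattern (n=2): 0.574564 : 0.366872 : 0.058564
Convolve the two distributions (both contribute in 2-u steps):
  M: 0.6340×0.574564 = 0.364274
  M+2: 0.6340×0.366872 + 0.3660×0.574564 = 0.442887
  M+4: 0.6340×0.058564 + 0.3660×0.366872 = 0.171405
  M+6: 0.3660×0.058564 = 0.021434
Scale to base peak (0.442887) = 100: 82.25 : 100.00 : 38.70 : 4.84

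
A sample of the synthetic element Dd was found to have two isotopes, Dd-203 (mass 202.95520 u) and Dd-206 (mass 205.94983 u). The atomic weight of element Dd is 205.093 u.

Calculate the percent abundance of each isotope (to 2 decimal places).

Writing the weighted mean with unknown fraction x of Dd-203:
202.95520·x + 205.94983·(1 − x) = 205.093
(202.95520 − 205.94983)·x = 205.093 − 205.94983
x = -0.85683 / -2.99463 = 0.28612 → 28.61% Dd-203, 71.39% Dd-206.

Dd-203: 28.61%, Dd-206: 71.39%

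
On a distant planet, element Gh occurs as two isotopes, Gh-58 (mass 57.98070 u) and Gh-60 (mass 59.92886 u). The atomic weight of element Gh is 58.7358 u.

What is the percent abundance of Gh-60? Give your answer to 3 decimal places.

38.760%

Let x be the fractional abundance of Gh-58; then Gh-60 has abundance 1 − x.
57.98070·x + 59.92886·(1 − x) = 58.7358
(57.98070 − 59.92886)·x = 58.7358 − 59.92886
x = -1.19306 / -1.94816 = 0.61240 → 61.240% Gh-58, 38.760% Gh-60.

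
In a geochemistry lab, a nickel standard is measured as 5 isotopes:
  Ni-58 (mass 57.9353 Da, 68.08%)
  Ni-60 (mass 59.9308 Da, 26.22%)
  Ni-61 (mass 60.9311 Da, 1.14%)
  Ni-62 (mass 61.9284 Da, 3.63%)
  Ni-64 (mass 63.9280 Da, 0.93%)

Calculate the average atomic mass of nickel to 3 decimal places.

Ar = Σ fᵢ·mᵢ = 0.6808 × 57.9353 + 0.2622 × 59.9308 + 0.0114 × 60.9311 + 0.0363 × 61.9284 + 0.0093 × 63.9280
= 39.44235 + 15.71386 + 0.69461 + 2.24800 + 0.59453 = 58.69335 Da

58.693 Da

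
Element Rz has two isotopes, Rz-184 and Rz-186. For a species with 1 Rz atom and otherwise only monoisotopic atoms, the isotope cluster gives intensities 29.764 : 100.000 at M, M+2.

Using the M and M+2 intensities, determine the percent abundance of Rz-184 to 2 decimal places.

Let p = fractional abundance of Rz-184. I(M+2)/I(M) = [C(1,1)·p^0·(1−p)] / p^1 = 1·(1−p)/p = 100.000/29.764 = 3.3598
(1−p)/p = 3.3598/1 = 3.3598  ⇒  p = 1/(1 + 3.3598) = 0.2294
Rz-184: 22.94%, Rz-186: 77.06%.

22.94%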